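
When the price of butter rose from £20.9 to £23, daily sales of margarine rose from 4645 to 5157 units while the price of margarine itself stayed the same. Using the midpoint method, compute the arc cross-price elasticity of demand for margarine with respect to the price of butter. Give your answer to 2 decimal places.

ΔQ_A = 5157 − 4645 = 512; ΔP_B = 23 − 20.9 = 2.1.
Midpoints: Q̄_A = 4901.0, P̄_B = 21.95.
ε = (ΔQ_A/Q̄_A)/(ΔP_B/P̄_B) = (512/4901.0)/(2.1/21.95) ≈ 1.09.

1.09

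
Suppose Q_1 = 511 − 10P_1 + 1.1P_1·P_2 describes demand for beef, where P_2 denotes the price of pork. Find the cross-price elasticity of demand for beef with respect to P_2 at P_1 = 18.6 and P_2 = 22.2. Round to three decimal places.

0.583

At P_1 = 18.6 and P_2 = 22.2: Q_1 = 779.212.
∂Q_1/∂P_2 = 1.1P_1 = 1.1(18.6) = 20.4600.
ε = (∂Q_1/∂P_2)(P_2/Q_1) = 20.4600 × (22.2/779.212) ≈ 0.583.
ε > 0: substitutes.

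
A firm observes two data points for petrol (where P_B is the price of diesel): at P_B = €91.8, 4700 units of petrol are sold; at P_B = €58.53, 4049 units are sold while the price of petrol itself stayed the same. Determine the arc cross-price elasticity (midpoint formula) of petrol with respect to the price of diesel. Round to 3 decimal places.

0.336

ΔQ_A = 4049 − 4700 = -651; ΔP_B = 58.53 − 91.8 = -33.27.
Midpoints: Q̄_A = 4374.5, P̄_B = 75.16.
ε = (ΔQ_A/Q̄_A)/(ΔP_B/P̄_B) = (-651/4374.5)/(-33.27/75.16) ≈ 0.336.
ε > 0: petrol and diesel are substitutes.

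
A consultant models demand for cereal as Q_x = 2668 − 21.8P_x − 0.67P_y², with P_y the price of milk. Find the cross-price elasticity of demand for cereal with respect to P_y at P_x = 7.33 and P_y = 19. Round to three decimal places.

-0.213

At P_x = 7.33 and P_y = 19: Q_x = 2266.336.
∂Q_x/∂P_y = -1.34P_y = -1.34(19) = -25.4600.
ε = (∂Q_x/∂P_y)(P_y/Q_x) = -25.4600 × (19/2266.336) ≈ -0.213.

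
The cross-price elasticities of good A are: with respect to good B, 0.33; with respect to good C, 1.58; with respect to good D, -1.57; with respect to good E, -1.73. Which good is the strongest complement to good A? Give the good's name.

good E

Complements have ε < 0. The most negative value is -1.73 (good E).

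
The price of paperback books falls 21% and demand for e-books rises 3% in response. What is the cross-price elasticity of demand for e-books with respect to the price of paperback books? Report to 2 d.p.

ε = (%ΔQ of e-books) / (%ΔP of paperback books) = (3%) / (-21%) ≈ -0.14.
Negative cross-price elasticity: complements.

-0.14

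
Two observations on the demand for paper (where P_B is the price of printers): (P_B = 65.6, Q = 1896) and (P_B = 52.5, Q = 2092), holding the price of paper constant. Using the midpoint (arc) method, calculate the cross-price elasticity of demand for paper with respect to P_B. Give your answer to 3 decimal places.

-0.443

ΔQ_A = 2092 − 1896 = 196; ΔP_B = 52.5 − 65.6 = -13.1.
Midpoints: Q̄_A = 1994.0, P̄_B = 59.05.
ε = (ΔQ_A/Q̄_A)/(ΔP_B/P̄_B) = (196/1994.0)/(-13.1/59.05) ≈ -0.443.
ε < 0: paper and printers are complements.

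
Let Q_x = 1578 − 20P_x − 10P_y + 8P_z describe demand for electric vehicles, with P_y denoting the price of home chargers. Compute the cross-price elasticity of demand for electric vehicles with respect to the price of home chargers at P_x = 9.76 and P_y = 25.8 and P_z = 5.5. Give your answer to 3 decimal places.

-0.221

At P_x = 9.76 and P_y = 25.8 and P_z = 5.5: Q_x = 1168.8.
∂Q_x/∂P_y = -10.
ε = (∂Q_x/∂P_y)(P_y/Q_x) = -10 × (25.8/1168.8) ≈ -0.221.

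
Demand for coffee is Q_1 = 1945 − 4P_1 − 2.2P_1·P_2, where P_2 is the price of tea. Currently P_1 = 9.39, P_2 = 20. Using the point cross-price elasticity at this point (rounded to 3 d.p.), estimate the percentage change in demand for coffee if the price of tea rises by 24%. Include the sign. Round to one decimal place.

At P_1 = 9.39, P_2 = 20: Q_1 = 1494.28.
∂Q_1/∂P_2 = -2.2P_1 = -20.6580.
ε = (∂Q_1/∂P_2)(P_2/Q_1) = -20.6580 × 20/1494.28 ≈ -0.276.
%ΔQ_1 ≈ ε × %ΔP_2 = -0.276 × (24%) = -6.6%.

-6.6%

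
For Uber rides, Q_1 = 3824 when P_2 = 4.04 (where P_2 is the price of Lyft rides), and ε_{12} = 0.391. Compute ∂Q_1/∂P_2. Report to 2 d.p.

370.10

ε = (∂Q_1/∂P_2)·(P_2/Q_1) ⇒ ∂Q_1/∂P_2 = ε·Q_1/P_2 = 0.391 × 3824/4.04 ≈ 370.10.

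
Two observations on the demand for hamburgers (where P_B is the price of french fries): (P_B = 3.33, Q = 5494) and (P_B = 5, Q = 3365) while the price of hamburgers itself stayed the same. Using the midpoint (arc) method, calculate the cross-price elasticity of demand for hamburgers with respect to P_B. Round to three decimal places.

ΔQ_A = 3365 − 5494 = -2129; ΔP_B = 5 − 3.33 = 1.67.
Midpoints: Q̄_A = 4429.5, P̄_B = 4.17.
ε = (ΔQ_A/Q̄_A)/(ΔP_B/P̄_B) = (-2129/4429.5)/(1.67/4.17) ≈ -1.199.

-1.199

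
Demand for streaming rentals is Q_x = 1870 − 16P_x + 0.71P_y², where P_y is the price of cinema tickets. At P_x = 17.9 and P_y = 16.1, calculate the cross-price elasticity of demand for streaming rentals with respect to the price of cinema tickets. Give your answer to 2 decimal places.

At P_x = 17.9 and P_y = 16.1: Q_x = 1767.639.
∂Q_x/∂P_y = 1.42P_y = 1.42(16.1) = 22.8620.
ε = (∂Q_x/∂P_y)(P_y/Q_x) = 22.8620 × (16.1/1767.639) ≈ 0.21.

0.21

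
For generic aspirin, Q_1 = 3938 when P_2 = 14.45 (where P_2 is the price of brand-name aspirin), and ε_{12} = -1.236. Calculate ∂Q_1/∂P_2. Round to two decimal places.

-336.84

ε = (∂Q_1/∂P_2)·(P_2/Q_1) ⇒ ∂Q_1/∂P_2 = ε·Q_1/P_2 = -1.236 × 3938/14.45 ≈ -336.84.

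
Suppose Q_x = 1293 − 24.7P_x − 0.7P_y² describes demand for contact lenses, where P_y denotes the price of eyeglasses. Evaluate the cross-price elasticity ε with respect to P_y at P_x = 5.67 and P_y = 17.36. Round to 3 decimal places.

-0.448

At P_x = 5.67 and P_y = 17.36: Q_x = 941.992.
∂Q_x/∂P_y = -1.4P_y = -1.4(17.36) = -24.3040.
ε = (∂Q_x/∂P_y)(P_y/Q_x) = -24.3040 × (17.36/941.992) ≈ -0.448.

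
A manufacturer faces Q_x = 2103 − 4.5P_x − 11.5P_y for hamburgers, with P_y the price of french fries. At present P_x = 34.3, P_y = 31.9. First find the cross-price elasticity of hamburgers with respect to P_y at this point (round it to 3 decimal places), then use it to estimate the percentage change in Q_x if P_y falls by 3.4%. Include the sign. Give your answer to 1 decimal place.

At P_x = 34.3, P_y = 31.9: Q_x = 1581.8.
∂Q_x/∂P_y = -11.5.
ε = (∂Q_x/∂P_y)(P_y/Q_x) = -11.5000 × 31.9/1581.8 ≈ -0.232.
%ΔQ_x ≈ ε × %ΔP_y = -0.232 × (-3.4%) = 0.8%.

0.8%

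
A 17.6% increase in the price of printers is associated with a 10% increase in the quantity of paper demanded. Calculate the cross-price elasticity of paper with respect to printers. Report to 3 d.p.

ε = (%ΔQ of paper) / (%ΔP of printers) = (10%) / (17.6%) ≈ 0.568.
Positive cross-price elasticity: substitutes.

0.568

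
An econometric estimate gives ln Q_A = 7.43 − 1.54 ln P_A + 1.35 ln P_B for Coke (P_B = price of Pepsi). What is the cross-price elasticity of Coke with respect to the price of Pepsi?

In a log-linear (constant-elasticity) demand function, the coefficient on ln P_B is the cross-price elasticity.
ε = 1.35. Positive, so Coke and Pepsi are substitutes.

1.35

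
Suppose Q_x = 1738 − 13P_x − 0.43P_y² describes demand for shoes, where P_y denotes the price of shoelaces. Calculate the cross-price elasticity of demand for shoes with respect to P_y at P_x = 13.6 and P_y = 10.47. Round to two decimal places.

-0.06

At P_x = 13.6 and P_y = 10.47: Q_x = 1514.063.
∂Q_x/∂P_y = -0.86P_y = -0.86(10.47) = -9.0042.
ε = (∂Q_x/∂P_y)(P_y/Q_x) = -9.0042 × (10.47/1514.063) ≈ -0.06.
ε < 0: complements.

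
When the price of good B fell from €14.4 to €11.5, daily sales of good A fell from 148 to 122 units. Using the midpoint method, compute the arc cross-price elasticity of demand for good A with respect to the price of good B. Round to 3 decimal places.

0.860

ΔQ_A = 122 − 148 = -26; ΔP_B = 11.5 − 14.4 = -2.9.
Midpoints: Q̄_A = 135.0, P̄_B = 12.95.
ε = (ΔQ_A/Q̄_A)/(ΔP_B/P̄_B) = (-26/135.0)/(-2.9/12.95) ≈ 0.860.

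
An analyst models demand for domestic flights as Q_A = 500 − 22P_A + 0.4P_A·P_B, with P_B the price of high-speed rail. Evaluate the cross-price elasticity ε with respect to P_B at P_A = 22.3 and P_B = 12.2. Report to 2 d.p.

At P_A = 22.3 and P_B = 12.2: Q_A = 118.224.
∂Q_A/∂P_B = 0.4P_A = 0.4(22.3) = 8.9200.
ε = (∂Q_A/∂P_B)(P_B/Q_A) = 8.9200 × (12.2/118.224) ≈ 0.92.

0.92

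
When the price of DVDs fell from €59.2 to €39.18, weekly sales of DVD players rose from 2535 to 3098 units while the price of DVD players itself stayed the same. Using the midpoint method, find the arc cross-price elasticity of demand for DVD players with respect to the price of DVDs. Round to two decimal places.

-0.49

ΔQ_A = 3098 − 2535 = 563; ΔP_B = 39.18 − 59.2 = -20.02.
Midpoints: Q̄_A = 2816.5, P̄_B = 49.19.
ε = (ΔQ_A/Q̄_A)/(ΔP_B/P̄_B) = (563/2816.5)/(-20.02/49.19) ≈ -0.49.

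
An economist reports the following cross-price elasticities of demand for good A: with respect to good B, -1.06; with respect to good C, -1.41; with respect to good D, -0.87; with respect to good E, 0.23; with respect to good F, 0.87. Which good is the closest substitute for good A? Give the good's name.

Substitutes have ε > 0. Among the positive values, 0.87 (good F) is largest.

good F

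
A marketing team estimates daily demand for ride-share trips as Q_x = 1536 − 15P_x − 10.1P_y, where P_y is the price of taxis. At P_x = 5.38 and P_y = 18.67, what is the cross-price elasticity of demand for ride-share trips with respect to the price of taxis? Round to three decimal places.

-0.149

At P_x = 5.38 and P_y = 18.67: Q_x = 1266.733.
∂Q_x/∂P_y = -10.1.
ε = (∂Q_x/∂P_y)(P_y/Q_x) = -10.1 × (18.67/1266.733) ≈ -0.149.
Since ε < 0, ride-share trips and taxis are complements.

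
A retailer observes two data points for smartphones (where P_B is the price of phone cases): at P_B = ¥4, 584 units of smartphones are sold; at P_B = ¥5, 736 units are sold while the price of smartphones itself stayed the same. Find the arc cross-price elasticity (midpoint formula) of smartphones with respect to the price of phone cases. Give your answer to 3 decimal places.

ΔQ_A = 736 − 584 = 152; ΔP_B = 5 − 4 = 1.
Midpoints: Q̄_A = 660.0, P̄_B = 4.50.
ε = (ΔQ_A/Q̄_A)/(ΔP_B/P̄_B) = (152/660.0)/(1/4.50) ≈ 1.036.

1.036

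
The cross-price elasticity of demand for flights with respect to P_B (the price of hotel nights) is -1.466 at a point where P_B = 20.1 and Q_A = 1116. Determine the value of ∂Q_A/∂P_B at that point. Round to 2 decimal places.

ε = (∂Q_A/∂P_B)·(P_B/Q_A) ⇒ ∂Q_A/∂P_B = ε·Q_A/P_B = -1.466 × 1116/20.1 ≈ -81.40.

-81.40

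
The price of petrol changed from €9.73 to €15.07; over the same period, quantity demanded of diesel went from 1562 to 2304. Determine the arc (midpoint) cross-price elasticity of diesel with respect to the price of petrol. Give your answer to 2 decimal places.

ΔQ_A = 2304 − 1562 = 742; ΔP_B = 15.07 − 9.73 = 5.34.
Midpoints: Q̄_A = 1933.0, P̄_B = 12.40.
ε = (ΔQ_A/Q̄_A)/(ΔP_B/P̄_B) = (742/1933.0)/(5.34/12.40) ≈ 0.89.
ε > 0: diesel and petrol are substitutes.

0.89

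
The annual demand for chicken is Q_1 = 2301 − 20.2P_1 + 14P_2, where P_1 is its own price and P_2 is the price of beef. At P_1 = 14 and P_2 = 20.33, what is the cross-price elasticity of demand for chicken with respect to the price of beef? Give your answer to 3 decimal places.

At P_1 = 14 and P_2 = 20.33: Q_1 = 2302.82.
∂Q_1/∂P_2 = 14.
ε = (∂Q_1/∂P_2)(P_2/Q_1) = 14 × (20.33/2302.82) ≈ 0.124.

0.124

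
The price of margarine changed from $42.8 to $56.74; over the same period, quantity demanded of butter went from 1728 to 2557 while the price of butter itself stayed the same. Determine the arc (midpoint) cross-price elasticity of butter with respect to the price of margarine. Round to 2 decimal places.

1.38

ΔQ_A = 2557 − 1728 = 829; ΔP_B = 56.74 − 42.8 = 13.94.
Midpoints: Q̄_A = 2142.5, P̄_B = 49.77.
ε = (ΔQ_A/Q̄_A)/(ΔP_B/P̄_B) = (829/2142.5)/(13.94/49.77) ≈ 1.38.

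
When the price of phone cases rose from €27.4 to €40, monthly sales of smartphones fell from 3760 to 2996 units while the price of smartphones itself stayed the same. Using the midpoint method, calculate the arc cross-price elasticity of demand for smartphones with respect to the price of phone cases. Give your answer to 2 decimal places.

ΔQ_A = 2996 − 3760 = -764; ΔP_B = 40 − 27.4 = 12.6.
Midpoints: Q̄_A = 3378.0, P̄_B = 33.70.
ε = (ΔQ_A/Q̄_A)/(ΔP_B/P̄_B) = (-764/3378.0)/(12.6/33.70) ≈ -0.60.
ε < 0: smartphones and phone cases are complements.

-0.60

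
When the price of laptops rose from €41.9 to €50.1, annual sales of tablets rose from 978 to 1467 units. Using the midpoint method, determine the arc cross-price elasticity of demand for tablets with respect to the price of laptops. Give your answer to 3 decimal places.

2.244

ΔQ_A = 1467 − 978 = 489; ΔP_B = 50.1 − 41.9 = 8.2.
Midpoints: Q̄_A = 1222.5, P̄_B = 46.00.
ε = (ΔQ_A/Q̄_A)/(ΔP_B/P̄_B) = (489/1222.5)/(8.2/46.00) ≈ 2.244.
ε > 0: tablets and laptops are substitutes.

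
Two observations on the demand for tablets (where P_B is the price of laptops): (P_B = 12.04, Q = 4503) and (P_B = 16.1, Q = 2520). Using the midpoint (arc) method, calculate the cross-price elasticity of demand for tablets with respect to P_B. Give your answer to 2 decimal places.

-1.96

ΔQ_A = 2520 − 4503 = -1983; ΔP_B = 16.1 − 12.04 = 4.06.
Midpoints: Q̄_A = 3511.5, P̄_B = 14.07.
ε = (ΔQ_A/Q̄_A)/(ΔP_B/P̄_B) = (-1983/3511.5)/(4.06/14.07) ≈ -1.96.
ε < 0: tablets and laptops are complements.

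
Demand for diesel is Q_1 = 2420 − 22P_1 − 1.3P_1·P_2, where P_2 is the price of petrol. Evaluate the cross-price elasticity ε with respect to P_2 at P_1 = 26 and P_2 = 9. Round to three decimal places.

-0.197

At P_1 = 26 and P_2 = 9: Q_1 = 1543.8.
∂Q_1/∂P_2 = -1.3P_1 = -1.3(26) = -33.8000.
ε = (∂Q_1/∂P_2)(P_2/Q_1) = -33.8000 × (9/1543.8) ≈ -0.197.
ε < 0: complements.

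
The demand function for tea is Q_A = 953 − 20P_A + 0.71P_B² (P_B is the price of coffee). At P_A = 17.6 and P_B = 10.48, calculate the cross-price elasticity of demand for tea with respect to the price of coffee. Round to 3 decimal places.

At P_A = 17.6 and P_B = 10.48: Q_A = 678.980.
∂Q_A/∂P_B = 1.42P_B = 1.42(10.48) = 14.8816.
ε = (∂Q_A/∂P_B)(P_B/Q_A) = 14.8816 × (10.48/678.980) ≈ 0.230.

0.230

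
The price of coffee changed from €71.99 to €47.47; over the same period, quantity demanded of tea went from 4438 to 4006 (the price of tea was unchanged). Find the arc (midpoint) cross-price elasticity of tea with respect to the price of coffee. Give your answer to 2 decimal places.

0.25

ΔQ_A = 4006 − 4438 = -432; ΔP_B = 47.47 − 71.99 = -24.52.
Midpoints: Q̄_A = 4222.0, P̄_B = 59.73.
ε = (ΔQ_A/Q̄_A)/(ΔP_B/P̄_B) = (-432/4222.0)/(-24.52/59.73) ≈ 0.25.
ε > 0: tea and coffee are substitutes.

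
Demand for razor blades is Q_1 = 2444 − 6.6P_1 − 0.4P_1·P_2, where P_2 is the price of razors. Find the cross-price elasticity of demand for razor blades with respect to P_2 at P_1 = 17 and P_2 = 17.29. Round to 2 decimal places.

-0.05

At P_1 = 17 and P_2 = 17.29: Q_1 = 2214.228.
∂Q_1/∂P_2 = -0.4P_1 = -0.4(17) = -6.8000.
ε = (∂Q_1/∂P_2)(P_2/Q_1) = -6.8000 × (17.29/2214.228) ≈ -0.05.
ε < 0: complements.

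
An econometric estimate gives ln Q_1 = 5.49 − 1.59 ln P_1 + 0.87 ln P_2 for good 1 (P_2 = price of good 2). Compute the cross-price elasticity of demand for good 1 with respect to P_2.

0.87

In a log-linear (constant-elasticity) demand function, the coefficient on ln P_2 is the cross-price elasticity.
ε = 0.87. Positive, so good 1 and good 2 are substitutes.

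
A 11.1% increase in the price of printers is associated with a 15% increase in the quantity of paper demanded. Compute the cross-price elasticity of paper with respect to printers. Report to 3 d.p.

1.351

ε = (%ΔQ of paper) / (%ΔP of printers) = (15%) / (11.1%) ≈ 1.351.
Positive cross-price elasticity: substitutes.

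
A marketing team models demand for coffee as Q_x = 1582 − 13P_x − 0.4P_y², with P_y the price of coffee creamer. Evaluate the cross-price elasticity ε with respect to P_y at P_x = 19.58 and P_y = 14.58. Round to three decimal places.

-0.137

At P_x = 19.58 and P_y = 14.58: Q_x = 1242.429.
∂Q_x/∂P_y = -0.8P_y = -0.8(14.58) = -11.6640.
ε = (∂Q_x/∂P_y)(P_y/Q_x) = -11.6640 × (14.58/1242.429) ≈ -0.137.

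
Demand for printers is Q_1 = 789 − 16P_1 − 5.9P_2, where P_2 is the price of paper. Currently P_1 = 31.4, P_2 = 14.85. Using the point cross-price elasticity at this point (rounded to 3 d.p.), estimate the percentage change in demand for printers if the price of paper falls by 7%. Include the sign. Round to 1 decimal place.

At P_1 = 31.4, P_2 = 14.85: Q_1 = 198.985.
∂Q_1/∂P_2 = -5.9.
ε = (∂Q_1/∂P_2)(P_2/Q_1) = -5.9000 × 14.85/198.985 ≈ -0.440.
%ΔQ_1 ≈ ε × %ΔP_2 = -0.440 × (-7%) = 3.1%.

3.1%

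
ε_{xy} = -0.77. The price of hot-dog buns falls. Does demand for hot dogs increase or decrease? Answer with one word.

ε < 0 and the price of hot-dog buns falls, so the quantity of hot dogs moves in the opposite direction: it increases.

increase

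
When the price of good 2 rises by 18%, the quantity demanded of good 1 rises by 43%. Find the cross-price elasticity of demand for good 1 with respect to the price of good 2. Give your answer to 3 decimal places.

2.389

ε = (%ΔQ of good 1) / (%ΔP of good 2) = (43%) / (18%) ≈ 2.389.
Positive cross-price elasticity: substitutes.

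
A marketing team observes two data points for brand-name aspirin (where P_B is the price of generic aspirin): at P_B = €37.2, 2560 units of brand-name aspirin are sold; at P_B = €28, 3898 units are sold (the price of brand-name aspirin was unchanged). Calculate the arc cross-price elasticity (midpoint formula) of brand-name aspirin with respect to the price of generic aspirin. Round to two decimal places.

-1.47

ΔQ_A = 3898 − 2560 = 1338; ΔP_B = 28 − 37.2 = -9.2.
Midpoints: Q̄_A = 3229.0, P̄_B = 32.60.
ε = (ΔQ_A/Q̄_A)/(ΔP_B/P̄_B) = (1338/3229.0)/(-9.2/32.60) ≈ -1.47.
ε < 0: brand-name aspirin and generic aspirin are complements.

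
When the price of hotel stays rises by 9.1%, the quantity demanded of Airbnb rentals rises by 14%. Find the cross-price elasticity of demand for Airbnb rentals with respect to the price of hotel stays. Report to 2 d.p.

1.54

ε = (%ΔQ of Airbnb rentals) / (%ΔP of hotel stays) = (14%) / (9.1%) ≈ 1.54.
Positive cross-price elasticity: substitutes.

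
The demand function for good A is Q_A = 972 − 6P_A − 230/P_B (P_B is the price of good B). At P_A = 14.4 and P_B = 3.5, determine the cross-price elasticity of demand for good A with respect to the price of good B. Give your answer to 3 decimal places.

At P_A = 14.4 and P_B = 3.5: Q_A = 819.886.
∂Q_A/∂P_B = 230/P_B² = 18.7755.
ε = (∂Q_A/∂P_B)(P_B/Q_A) = 18.7755 × (3.5/819.886) ≈ 0.080.
ε > 0: substitutes.

0.080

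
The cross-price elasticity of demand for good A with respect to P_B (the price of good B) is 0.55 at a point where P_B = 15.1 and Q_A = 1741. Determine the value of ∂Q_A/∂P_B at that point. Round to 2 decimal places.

ε = (∂Q_A/∂P_B)·(P_B/Q_A) ⇒ ∂Q_A/∂P_B = ε·Q_A/P_B = 0.55 × 1741/15.1 ≈ 63.41.

63.41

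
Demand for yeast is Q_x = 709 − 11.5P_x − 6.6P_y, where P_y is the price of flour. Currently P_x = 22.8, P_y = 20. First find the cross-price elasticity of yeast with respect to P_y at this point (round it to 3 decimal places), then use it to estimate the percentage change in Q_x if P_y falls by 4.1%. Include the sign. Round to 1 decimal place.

At P_x = 22.8, P_y = 20: Q_x = 314.8.
∂Q_x/∂P_y = -6.6.
ε = (∂Q_x/∂P_y)(P_y/Q_x) = -6.6000 × 20/314.8 ≈ -0.419.
%ΔQ_x ≈ ε × %ΔP_y = -0.419 × (-4.1%) = 1.7%.

1.7%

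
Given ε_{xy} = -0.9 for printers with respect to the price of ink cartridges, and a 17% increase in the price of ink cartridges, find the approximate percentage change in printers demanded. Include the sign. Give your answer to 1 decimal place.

%ΔQ ≈ ε × %ΔP of ink cartridges = -0.9 × (17%) = -15.3%.

-15.3%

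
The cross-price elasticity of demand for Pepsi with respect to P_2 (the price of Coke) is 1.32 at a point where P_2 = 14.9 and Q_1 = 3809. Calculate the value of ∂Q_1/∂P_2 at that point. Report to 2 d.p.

337.44

ε = (∂Q_1/∂P_2)·(P_2/Q_1) ⇒ ∂Q_1/∂P_2 = ε·Q_1/P_2 = 1.32 × 3809/14.9 ≈ 337.44.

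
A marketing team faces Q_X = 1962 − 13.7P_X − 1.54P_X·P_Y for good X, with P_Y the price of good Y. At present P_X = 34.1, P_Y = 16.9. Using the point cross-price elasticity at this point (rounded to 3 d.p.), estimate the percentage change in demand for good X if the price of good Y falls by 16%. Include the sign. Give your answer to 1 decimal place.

At P_X = 34.1, P_Y = 16.9: Q_X = 607.343.
∂Q_X/∂P_Y = -1.54P_X = -52.5140.
ε = (∂Q_X/∂P_Y)(P_Y/Q_X) = -52.5140 × 16.9/607.343 ≈ -1.461.
%ΔQ_X ≈ ε × %ΔP_Y = -1.461 × (-16%) = 23.4%.

23.4%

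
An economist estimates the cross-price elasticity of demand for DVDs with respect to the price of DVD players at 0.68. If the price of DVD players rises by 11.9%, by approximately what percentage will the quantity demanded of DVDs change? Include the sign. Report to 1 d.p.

8.1%

%ΔQ ≈ ε × %ΔP of DVD players = 0.68 × (11.9%) = 8.1%.
Demand for DVDs rises by about 8.1%.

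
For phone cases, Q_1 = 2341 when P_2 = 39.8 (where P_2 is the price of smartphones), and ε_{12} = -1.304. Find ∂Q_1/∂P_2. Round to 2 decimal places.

-76.70

ε = (∂Q_1/∂P_2)·(P_2/Q_1) ⇒ ∂Q_1/∂P_2 = ε·Q_1/P_2 = -1.304 × 2341/39.8 ≈ -76.70.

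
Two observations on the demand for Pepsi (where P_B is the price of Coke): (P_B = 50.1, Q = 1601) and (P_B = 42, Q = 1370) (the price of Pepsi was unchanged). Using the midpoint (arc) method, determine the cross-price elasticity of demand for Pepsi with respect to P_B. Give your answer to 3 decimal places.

ΔQ_A = 1370 − 1601 = -231; ΔP_B = 42 − 50.1 = -8.1.
Midpoints: Q̄_A = 1485.5, P̄_B = 46.05.
ε = (ΔQ_A/Q̄_A)/(ΔP_B/P̄_B) = (-231/1485.5)/(-8.1/46.05) ≈ 0.884.

0.884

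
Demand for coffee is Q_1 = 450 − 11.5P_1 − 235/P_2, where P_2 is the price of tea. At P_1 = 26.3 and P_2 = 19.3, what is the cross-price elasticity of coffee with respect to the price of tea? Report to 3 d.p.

At P_1 = 26.3 and P_2 = 19.3: Q_1 = 135.374.
∂Q_1/∂P_2 = 235/P_2² = 0.6309.
ε = (∂Q_1/∂P_2)(P_2/Q_1) = 0.6309 × (19.3/135.374) ≈ 0.090.
ε > 0: substitutes.

0.090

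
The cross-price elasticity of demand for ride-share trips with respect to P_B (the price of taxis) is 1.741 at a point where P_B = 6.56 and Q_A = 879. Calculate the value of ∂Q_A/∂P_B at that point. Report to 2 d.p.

ε = (∂Q_A/∂P_B)·(P_B/Q_A) ⇒ ∂Q_A/∂P_B = ε·Q_A/P_B = 1.741 × 879/6.56 ≈ 233.28.

233.28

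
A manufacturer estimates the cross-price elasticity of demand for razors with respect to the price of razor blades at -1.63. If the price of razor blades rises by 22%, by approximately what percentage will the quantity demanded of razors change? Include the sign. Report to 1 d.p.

%ΔQ ≈ ε × %ΔP of razor blades = -1.63 × (22%) = -35.9%.

-35.9%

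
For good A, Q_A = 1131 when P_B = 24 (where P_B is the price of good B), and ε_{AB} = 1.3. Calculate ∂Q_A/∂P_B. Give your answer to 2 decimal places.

ε = (∂Q_A/∂P_B)·(P_B/Q_A) ⇒ ∂Q_A/∂P_B = ε·Q_A/P_B = 1.3 × 1131/24 ≈ 61.26.

61.26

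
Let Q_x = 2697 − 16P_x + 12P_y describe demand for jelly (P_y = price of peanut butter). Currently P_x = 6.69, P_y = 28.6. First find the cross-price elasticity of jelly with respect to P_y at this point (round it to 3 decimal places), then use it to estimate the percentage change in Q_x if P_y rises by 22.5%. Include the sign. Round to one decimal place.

At P_x = 6.69, P_y = 28.6: Q_x = 2933.16.
∂Q_x/∂P_y = 12.
ε = (∂Q_x/∂P_y)(P_y/Q_x) = 12.0000 × 28.6/2933.16 ≈ 0.117.
%ΔQ_x ≈ ε × %ΔP_y = 0.117 × (22.5%) = 2.6%.

2.6%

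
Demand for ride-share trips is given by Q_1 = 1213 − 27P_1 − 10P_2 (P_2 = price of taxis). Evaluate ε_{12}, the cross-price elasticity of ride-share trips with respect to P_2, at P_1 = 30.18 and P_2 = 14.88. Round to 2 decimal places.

At P_1 = 30.18 and P_2 = 14.88: Q_1 = 249.34.
∂Q_1/∂P_2 = -10.
ε = (∂Q_1/∂P_2)(P_2/Q_1) = -10 × (14.88/249.34) ≈ -0.60.

-0.60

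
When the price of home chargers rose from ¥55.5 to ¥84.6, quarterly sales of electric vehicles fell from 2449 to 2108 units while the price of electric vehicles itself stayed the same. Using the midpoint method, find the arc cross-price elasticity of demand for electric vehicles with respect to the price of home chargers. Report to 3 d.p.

ΔQ_A = 2108 − 2449 = -341; ΔP_B = 84.6 − 55.5 = 29.1.
Midpoints: Q̄_A = 2278.5, P̄_B = 70.05.
ε = (ΔQ_A/Q̄_A)/(ΔP_B/P̄_B) = (-341/2278.5)/(29.1/70.05) ≈ -0.360.

-0.360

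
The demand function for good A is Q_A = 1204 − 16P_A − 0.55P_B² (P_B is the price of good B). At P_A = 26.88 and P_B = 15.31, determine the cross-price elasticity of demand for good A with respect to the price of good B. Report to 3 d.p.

At P_A = 26.88 and P_B = 15.31: Q_A = 645.002.
∂Q_A/∂P_B = -1.1P_B = -1.1(15.31) = -16.8410.
ε = (∂Q_A/∂P_B)(P_B/Q_A) = -16.8410 × (15.31/645.002) ≈ -0.400.

-0.400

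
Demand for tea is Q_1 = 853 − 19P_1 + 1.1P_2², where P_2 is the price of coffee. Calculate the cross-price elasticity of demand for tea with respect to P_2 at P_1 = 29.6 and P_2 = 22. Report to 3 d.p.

At P_1 = 29.6 and P_2 = 22: Q_1 = 823.
∂Q_1/∂P_2 = 2.2P_2 = 2.2(22) = 48.4000.
ε = (∂Q_1/∂P_2)(P_2/Q_1) = 48.4000 × (22/823) ≈ 1.294.
ε > 0: substitutes.

1.294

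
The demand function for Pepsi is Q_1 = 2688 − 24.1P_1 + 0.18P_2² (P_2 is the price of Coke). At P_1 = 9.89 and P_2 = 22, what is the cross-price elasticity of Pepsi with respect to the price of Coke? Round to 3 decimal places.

At P_1 = 9.89 and P_2 = 22: Q_1 = 2536.771.
∂Q_1/∂P_2 = 0.36P_2 = 0.36(22) = 7.9200.
ε = (∂Q_1/∂P_2)(P_2/Q_1) = 7.9200 × (22/2536.771) ≈ 0.069.
ε > 0: substitutes.

0.069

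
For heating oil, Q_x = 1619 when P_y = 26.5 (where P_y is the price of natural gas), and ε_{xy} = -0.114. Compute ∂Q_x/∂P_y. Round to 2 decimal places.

ε = (∂Q_x/∂P_y)·(P_y/Q_x) ⇒ ∂Q_x/∂P_y = ε·Q_x/P_y = -0.114 × 1619/26.5 ≈ -6.96.

-6.96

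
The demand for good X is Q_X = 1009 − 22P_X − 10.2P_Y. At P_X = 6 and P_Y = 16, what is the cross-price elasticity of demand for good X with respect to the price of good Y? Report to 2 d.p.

At P_X = 6 and P_Y = 16: Q_X = 713.8.
∂Q_X/∂P_Y = -10.2.
ε = (∂Q_X/∂P_Y)(P_Y/Q_X) = -10.2 × (16/713.8) ≈ -0.23.

-0.23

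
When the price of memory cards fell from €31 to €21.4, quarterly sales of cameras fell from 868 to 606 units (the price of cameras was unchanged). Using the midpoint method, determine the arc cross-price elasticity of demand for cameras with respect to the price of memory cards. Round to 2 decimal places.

ΔQ_A = 606 − 868 = -262; ΔP_B = 21.4 − 31 = -9.6.
Midpoints: Q̄_A = 737.0, P̄_B = 26.20.
ε = (ΔQ_A/Q̄_A)/(ΔP_B/P̄_B) = (-262/737.0)/(-9.6/26.20) ≈ 0.97.

0.97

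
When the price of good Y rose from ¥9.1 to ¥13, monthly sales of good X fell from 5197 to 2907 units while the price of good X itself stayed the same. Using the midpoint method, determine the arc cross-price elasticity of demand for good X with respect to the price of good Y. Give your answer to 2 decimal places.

ΔQ_X = 2907 − 5197 = -2290; ΔP_Y = 13 − 9.1 = 3.9.
Midpoints: Q̄_X = 4052.0, P̄_Y = 11.05.
ε = (ΔQ_X/Q̄_X)/(ΔP_Y/P̄_Y) = (-2290/4052.0)/(3.9/11.05) ≈ -1.60.

-1.60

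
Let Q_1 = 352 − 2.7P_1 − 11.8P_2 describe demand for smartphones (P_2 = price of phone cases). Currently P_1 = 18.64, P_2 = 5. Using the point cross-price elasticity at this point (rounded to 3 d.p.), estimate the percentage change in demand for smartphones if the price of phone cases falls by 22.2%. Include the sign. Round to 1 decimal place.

5.4%

At P_1 = 18.64, P_2 = 5: Q_1 = 242.672.
∂Q_1/∂P_2 = -11.8.
ε = (∂Q_1/∂P_2)(P_2/Q_1) = -11.8000 × 5/242.672 ≈ -0.243.
%ΔQ_1 ≈ ε × %ΔP_2 = -0.243 × (-22.2%) = 5.4%.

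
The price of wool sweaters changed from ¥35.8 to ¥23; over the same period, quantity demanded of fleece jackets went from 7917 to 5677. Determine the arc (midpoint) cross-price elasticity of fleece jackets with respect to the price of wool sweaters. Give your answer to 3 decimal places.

ΔQ_A = 5677 − 7917 = -2240; ΔP_B = 23 − 35.8 = -12.8.
Midpoints: Q̄_A = 6797.0, P̄_B = 29.40.
ε = (ΔQ_A/Q̄_A)/(ΔP_B/P̄_B) = (-2240/6797.0)/(-12.8/29.40) ≈ 0.757.
ε > 0: fleece jackets and wool sweaters are substitutes.

0.757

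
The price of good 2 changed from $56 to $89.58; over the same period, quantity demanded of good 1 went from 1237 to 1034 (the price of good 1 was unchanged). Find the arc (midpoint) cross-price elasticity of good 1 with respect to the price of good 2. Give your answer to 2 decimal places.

ΔQ_1 = 1034 − 1237 = -203; ΔP_2 = 89.58 − 56 = 33.58.
Midpoints: Q̄_1 = 1135.5, P̄_2 = 72.79.
ε = (ΔQ_1/Q̄_1)/(ΔP_2/P̄_2) = (-203/1135.5)/(33.58/72.79) ≈ -0.39.

-0.39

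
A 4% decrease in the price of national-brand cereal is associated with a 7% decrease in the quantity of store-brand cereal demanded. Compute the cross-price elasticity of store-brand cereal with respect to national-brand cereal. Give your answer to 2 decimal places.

1.75

ε = (%ΔQ of store-brand cereal) / (%ΔP of national-brand cereal) = (-7%) / (-4%) ≈ 1.75.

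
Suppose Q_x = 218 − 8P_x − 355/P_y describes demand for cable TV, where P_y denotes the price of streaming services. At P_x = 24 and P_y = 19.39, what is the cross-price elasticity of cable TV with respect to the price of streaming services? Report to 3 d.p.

At P_x = 24 and P_y = 19.39: Q_x = 7.692.
∂Q_x/∂P_y = 355/P_y² = 0.9442.
ε = (∂Q_x/∂P_y)(P_y/Q_x) = 0.9442 × (19.39/7.692) ≈ 2.380.

2.380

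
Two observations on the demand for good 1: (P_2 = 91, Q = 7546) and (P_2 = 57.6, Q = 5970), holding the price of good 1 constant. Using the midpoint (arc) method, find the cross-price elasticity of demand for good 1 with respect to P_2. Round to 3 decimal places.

0.519

ΔQ_1 = 5970 − 7546 = -1576; ΔP_2 = 57.6 − 91 = -33.4.
Midpoints: Q̄_1 = 6758.0, P̄_2 = 74.30.
ε = (ΔQ_1/Q̄_1)/(ΔP_2/P̄_2) = (-1576/6758.0)/(-33.4/74.30) ≈ 0.519.
ε > 0: good 1 and good 2 are substitutes.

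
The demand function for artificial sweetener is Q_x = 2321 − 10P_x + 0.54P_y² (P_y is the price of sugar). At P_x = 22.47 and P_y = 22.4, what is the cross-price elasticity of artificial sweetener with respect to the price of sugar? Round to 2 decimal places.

At P_x = 22.47 and P_y = 22.4: Q_x = 2367.250.
∂Q_x/∂P_y = 1.08P_y = 1.08(22.4) = 24.1920.
ε = (∂Q_x/∂P_y)(P_y/Q_x) = 24.1920 × (22.4/2367.250) ≈ 0.23.

0.23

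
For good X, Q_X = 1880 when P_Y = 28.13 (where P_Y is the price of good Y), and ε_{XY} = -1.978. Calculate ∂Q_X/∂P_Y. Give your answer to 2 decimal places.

-132.19

ε = (∂Q_X/∂P_Y)·(P_Y/Q_X) ⇒ ∂Q_X/∂P_Y = ε·Q_X/P_Y = -1.978 × 1880/28.13 ≈ -132.19.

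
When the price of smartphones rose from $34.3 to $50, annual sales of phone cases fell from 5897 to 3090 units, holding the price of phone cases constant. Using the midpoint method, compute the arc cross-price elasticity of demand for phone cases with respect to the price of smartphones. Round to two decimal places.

-1.68

ΔQ_A = 3090 − 5897 = -2807; ΔP_B = 50 − 34.3 = 15.7.
Midpoints: Q̄_A = 4493.5, P̄_B = 42.15.
ε = (ΔQ_A/Q̄_A)/(ΔP_B/P̄_B) = (-2807/4493.5)/(15.7/42.15) ≈ -1.68.
ε < 0: phone cases and smartphones are complements.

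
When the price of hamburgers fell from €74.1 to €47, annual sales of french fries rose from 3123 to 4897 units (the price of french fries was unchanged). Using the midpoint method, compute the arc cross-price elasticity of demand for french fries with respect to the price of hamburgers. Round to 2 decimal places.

-0.99

ΔQ_A = 4897 − 3123 = 1774; ΔP_B = 47 − 74.1 = -27.1.
Midpoints: Q̄_A = 4010.0, P̄_B = 60.55.
ε = (ΔQ_A/Q̄_A)/(ΔP_B/P̄_B) = (1774/4010.0)/(-27.1/60.55) ≈ -0.99.
ε < 0: french fries and hamburgers are complements.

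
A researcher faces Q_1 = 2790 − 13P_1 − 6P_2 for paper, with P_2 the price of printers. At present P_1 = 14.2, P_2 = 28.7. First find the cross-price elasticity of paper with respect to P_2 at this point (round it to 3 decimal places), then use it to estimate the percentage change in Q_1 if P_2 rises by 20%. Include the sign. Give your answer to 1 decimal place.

At P_1 = 14.2, P_2 = 28.7: Q_1 = 2433.2.
∂Q_1/∂P_2 = -6.
ε = (∂Q_1/∂P_2)(P_2/Q_1) = -6.0000 × 28.7/2433.2 ≈ -0.071.
%ΔQ_1 ≈ ε × %ΔP_2 = -0.071 × (20%) = -1.4%.

-1.4%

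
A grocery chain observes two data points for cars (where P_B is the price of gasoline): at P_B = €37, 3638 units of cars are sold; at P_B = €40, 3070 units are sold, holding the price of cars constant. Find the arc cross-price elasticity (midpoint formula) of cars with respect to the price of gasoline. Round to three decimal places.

-2.173

ΔQ_A = 3070 − 3638 = -568; ΔP_B = 40 − 37 = 3.
Midpoints: Q̄_A = 3354.0, P̄_B = 38.50.
ε = (ΔQ_A/Q̄_A)/(ΔP_B/P̄_B) = (-568/3354.0)/(3/38.50) ≈ -2.173.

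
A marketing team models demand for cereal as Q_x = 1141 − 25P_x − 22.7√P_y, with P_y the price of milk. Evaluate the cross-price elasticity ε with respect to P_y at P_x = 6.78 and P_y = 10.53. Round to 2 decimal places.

At P_x = 6.78 and P_y = 10.53: Q_x = 897.839.
∂Q_x/∂P_y = -22.7/(2√P_y) = -22.7/(2√10.53) = -3.4977.
ε = (∂Q_x/∂P_y)(P_y/Q_x) = -3.4977 × (10.53/897.839) ≈ -0.04.

-0.04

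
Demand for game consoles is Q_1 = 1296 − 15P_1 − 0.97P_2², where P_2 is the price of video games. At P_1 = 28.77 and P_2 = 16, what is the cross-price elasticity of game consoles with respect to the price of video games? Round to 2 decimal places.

-0.81

At P_1 = 28.77 and P_2 = 16: Q_1 = 616.13.
∂Q_1/∂P_2 = -1.94P_2 = -1.94(16) = -31.0400.
ε = (∂Q_1/∂P_2)(P_2/Q_1) = -31.0400 × (16/616.13) ≈ -0.81.
ε < 0: complements.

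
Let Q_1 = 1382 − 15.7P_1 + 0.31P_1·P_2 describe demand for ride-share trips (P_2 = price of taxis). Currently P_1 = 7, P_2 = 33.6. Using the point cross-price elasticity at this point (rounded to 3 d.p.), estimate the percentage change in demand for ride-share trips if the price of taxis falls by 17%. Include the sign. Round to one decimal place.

At P_1 = 7, P_2 = 33.6: Q_1 = 1345.012.
∂Q_1/∂P_2 = 0.31P_1 = 2.1700.
ε = (∂Q_1/∂P_2)(P_2/Q_1) = 2.1700 × 33.6/1345.012 ≈ 0.054.
%ΔQ_1 ≈ ε × %ΔP_2 = 0.054 × (-17%) = -0.9%.

-0.9%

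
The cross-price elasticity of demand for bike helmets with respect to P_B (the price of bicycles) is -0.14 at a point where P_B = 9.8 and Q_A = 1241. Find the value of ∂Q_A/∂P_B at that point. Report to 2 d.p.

ε = (∂Q_A/∂P_B)·(P_B/Q_A) ⇒ ∂Q_A/∂P_B = ε·Q_A/P_B = -0.14 × 1241/9.8 ≈ -17.73.

-17.73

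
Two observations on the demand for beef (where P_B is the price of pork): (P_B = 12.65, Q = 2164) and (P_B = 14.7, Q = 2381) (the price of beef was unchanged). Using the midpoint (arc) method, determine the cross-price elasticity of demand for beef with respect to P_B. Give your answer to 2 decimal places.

0.64

ΔQ_A = 2381 − 2164 = 217; ΔP_B = 14.7 − 12.65 = 2.05.
Midpoints: Q̄_A = 2272.5, P̄_B = 13.68.
ε = (ΔQ_A/Q̄_A)/(ΔP_B/P̄_B) = (217/2272.5)/(2.05/13.68) ≈ 0.64.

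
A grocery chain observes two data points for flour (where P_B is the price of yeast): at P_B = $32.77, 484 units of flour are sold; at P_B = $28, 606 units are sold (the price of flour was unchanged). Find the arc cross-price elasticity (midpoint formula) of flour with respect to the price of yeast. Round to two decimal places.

ΔQ_A = 606 − 484 = 122; ΔP_B = 28 − 32.77 = -4.77.
Midpoints: Q̄_A = 545.0, P̄_B = 30.39.
ε = (ΔQ_A/Q̄_A)/(ΔP_B/P̄_B) = (122/545.0)/(-4.77/30.39) ≈ -1.43.

-1.43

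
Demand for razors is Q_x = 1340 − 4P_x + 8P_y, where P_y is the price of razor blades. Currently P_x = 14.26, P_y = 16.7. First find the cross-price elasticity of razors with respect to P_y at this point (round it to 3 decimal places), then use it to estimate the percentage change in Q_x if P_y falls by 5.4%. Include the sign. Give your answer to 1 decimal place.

-0.5%

At P_x = 14.26, P_y = 16.7: Q_x = 1416.56.
∂Q_x/∂P_y = 8.
ε = (∂Q_x/∂P_y)(P_y/Q_x) = 8.0000 × 16.7/1416.56 ≈ 0.094.
%ΔQ_x ≈ ε × %ΔP_y = 0.094 × (-5.4%) = -0.5%.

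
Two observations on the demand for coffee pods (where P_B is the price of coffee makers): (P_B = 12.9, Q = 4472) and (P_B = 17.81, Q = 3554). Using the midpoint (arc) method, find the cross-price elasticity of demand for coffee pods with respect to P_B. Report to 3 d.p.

-0.715

ΔQ_A = 3554 − 4472 = -918; ΔP_B = 17.81 − 12.9 = 4.91.
Midpoints: Q̄_A = 4013.0, P̄_B = 15.36.
ε = (ΔQ_A/Q̄_A)/(ΔP_B/P̄_B) = (-918/4013.0)/(4.91/15.36) ≈ -0.715.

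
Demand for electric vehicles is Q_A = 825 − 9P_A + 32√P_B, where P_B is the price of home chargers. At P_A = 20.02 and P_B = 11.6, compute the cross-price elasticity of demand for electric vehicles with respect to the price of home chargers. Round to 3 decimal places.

0.072

At P_A = 20.02 and P_B = 11.6: Q_A = 753.808.
∂Q_A/∂P_B = 32/(2√P_B) = 32/(2√11.6) = 4.6978.
ε = (∂Q_A/∂P_B)(P_B/Q_A) = 4.6978 × (11.6/753.808) ≈ 0.072.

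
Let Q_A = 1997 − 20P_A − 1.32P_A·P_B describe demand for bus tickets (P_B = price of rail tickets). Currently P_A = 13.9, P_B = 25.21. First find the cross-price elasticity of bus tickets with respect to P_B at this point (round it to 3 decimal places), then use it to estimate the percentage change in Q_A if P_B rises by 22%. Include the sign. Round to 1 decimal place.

At P_A = 13.9, P_B = 25.21: Q_A = 1256.447.
∂Q_A/∂P_B = -1.32P_A = -18.3480.
ε = (∂Q_A/∂P_B)(P_B/Q_A) = -18.3480 × 25.21/1256.447 ≈ -0.368.
%ΔQ_A ≈ ε × %ΔP_B = -0.368 × (22%) = -8.1%.

-8.1%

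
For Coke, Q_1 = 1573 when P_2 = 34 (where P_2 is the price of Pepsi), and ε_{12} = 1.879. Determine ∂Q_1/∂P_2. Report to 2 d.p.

86.93

ε = (∂Q_1/∂P_2)·(P_2/Q_1) ⇒ ∂Q_1/∂P_2 = ε·Q_1/P_2 = 1.879 × 1573/34 ≈ 86.93.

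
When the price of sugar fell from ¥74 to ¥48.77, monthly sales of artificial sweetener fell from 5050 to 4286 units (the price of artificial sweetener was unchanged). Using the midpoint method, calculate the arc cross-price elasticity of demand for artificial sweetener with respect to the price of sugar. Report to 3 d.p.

0.398

ΔQ_A = 4286 − 5050 = -764; ΔP_B = 48.77 − 74 = -25.23.
Midpoints: Q̄_A = 4668.0, P̄_B = 61.39.
ε = (ΔQ_A/Q̄_A)/(ΔP_B/P̄_B) = (-764/4668.0)/(-25.23/61.39) ≈ 0.398.
ε > 0: artificial sweetener and sugar are substitutes.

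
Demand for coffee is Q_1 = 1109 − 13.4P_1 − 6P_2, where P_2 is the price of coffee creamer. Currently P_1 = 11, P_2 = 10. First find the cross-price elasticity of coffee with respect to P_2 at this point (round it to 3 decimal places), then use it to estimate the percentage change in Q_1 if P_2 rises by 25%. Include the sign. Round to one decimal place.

-1.7%

At P_1 = 11, P_2 = 10: Q_1 = 901.6.
∂Q_1/∂P_2 = -6.
ε = (∂Q_1/∂P_2)(P_2/Q_1) = -6.0000 × 10/901.6 ≈ -0.067.
%ΔQ_1 ≈ ε × %ΔP_2 = -0.067 × (25%) = -1.7%.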